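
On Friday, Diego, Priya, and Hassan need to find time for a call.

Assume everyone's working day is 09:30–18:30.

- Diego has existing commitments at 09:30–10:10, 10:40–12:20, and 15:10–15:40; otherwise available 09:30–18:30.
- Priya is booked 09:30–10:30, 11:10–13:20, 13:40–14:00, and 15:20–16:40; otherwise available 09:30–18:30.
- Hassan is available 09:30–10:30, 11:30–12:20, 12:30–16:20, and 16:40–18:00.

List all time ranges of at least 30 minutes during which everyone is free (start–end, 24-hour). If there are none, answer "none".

Diego free within 09:30–18:30: 10:10–10:40, 12:20–15:10, 15:40–18:30.
Priya free within 09:30–18:30: 10:30–11:10, 13:20–13:40, 14:00–15:20, 16:40–18:30.
Diego ∩ Priya: 10:30–10:40, 13:20–13:40, 14:00–15:10, 16:40–18:30.
Diego ∩ Priya ∩ Hassan: 13:20–13:40, 14:00–15:10, 16:40–18:00.
Windows ≥ 30 min: 14:00–15:10, 16:40–18:00.

14:00–15:10, 16:40–18:00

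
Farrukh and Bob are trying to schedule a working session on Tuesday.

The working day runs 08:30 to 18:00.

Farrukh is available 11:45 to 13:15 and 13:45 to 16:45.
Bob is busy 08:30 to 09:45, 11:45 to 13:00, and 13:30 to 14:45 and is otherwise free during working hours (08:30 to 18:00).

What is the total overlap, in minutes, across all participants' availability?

135 minutes

Bob free within 08:30–18:00: 09:45–11:45, 13:00–13:30, 14:45–18:00.
Farrukh ∩ Bob: 13:00–13:15, 14:45–16:45.
Total common minutes: 15 + 120 = 135.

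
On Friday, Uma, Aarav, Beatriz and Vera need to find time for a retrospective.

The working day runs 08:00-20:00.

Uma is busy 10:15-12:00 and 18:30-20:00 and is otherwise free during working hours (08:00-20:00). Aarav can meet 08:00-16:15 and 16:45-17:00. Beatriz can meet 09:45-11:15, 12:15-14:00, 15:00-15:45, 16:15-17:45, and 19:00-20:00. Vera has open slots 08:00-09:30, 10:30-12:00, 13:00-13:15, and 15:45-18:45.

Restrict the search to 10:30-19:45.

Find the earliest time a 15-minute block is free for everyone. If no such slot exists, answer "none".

13:00

Uma free within 08:00–20:00: 08:00–10:15, 12:00–18:30.
Uma ∩ Aarav: 08:00–10:15, 12:00–16:15, 16:45–17:00.
Uma ∩ Aarav ∩ Beatriz: 09:45–10:15, 12:15–14:00, 15:00–15:45, 16:45–17:00.
Uma ∩ Aarav ∩ Beatriz ∩ Vera: 13:00–13:15, 16:45–17:00.
Restricted to 10:30–19:45: 13:00–13:15, 16:45–17:00.
Windows ≥ 15 min: 13:00–13:15, 16:45–17:00.
Earliest such window starts at 13:00.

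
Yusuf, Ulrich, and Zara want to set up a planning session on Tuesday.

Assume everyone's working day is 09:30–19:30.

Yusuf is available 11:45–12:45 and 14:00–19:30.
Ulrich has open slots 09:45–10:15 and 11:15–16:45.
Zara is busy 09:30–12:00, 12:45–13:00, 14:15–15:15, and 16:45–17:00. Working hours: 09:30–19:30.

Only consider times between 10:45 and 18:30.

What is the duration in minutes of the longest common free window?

Zara free within 09:30–19:30: 12:00–12:45, 13:00–14:15, 15:15–16:45, 17:00–19:30.
Yusuf ∩ Ulrich: 11:45–12:45, 14:00–16:45.
Yusuf ∩ Ulrich ∩ Zara: 12:00–12:45, 14:00–14:15, 15:15–16:45.
Restricted to 10:45–18:30: 12:00–12:45, 14:00–14:15, 15:15–16:45.
Common window lengths: 45, 15, 90 min; longest is 90.

90 minutes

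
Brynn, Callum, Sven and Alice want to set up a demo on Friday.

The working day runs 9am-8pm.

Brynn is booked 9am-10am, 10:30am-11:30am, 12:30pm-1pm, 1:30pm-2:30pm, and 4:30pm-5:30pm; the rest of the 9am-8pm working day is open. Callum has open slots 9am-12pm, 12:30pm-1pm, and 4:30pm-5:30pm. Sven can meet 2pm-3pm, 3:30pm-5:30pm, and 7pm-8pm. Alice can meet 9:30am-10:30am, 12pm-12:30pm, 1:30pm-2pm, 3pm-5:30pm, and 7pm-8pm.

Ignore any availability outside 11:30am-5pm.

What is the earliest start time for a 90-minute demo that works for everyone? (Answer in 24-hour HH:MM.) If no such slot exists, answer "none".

Brynn free within 09:00–20:00: 10:00–10:30, 11:30–12:30, 13:00–13:30, 14:30–16:30, 17:30–20:00.
Brynn ∩ Callum: 10:00–10:30, 11:30–12:00.
Brynn ∩ Callum ∩ Sven: (none).
Brynn ∩ Callum ∩ Sven ∩ Alice: (none).
Restricted to 11:30–17:00: (none).
Windows ≥ 90 min: (none).

none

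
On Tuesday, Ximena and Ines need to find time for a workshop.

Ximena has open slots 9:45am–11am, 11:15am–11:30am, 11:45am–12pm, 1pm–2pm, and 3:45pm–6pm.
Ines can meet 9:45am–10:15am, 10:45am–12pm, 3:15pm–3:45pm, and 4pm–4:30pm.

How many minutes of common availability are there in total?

105 minutes

Ximena ∩ Ines: 09:45–10:15, 10:45–11:00, 11:15–11:30, 11:45–12:00, 16:00–16:30.
Total common minutes: 30 + 15 + 15 + 15 + 30 = 105.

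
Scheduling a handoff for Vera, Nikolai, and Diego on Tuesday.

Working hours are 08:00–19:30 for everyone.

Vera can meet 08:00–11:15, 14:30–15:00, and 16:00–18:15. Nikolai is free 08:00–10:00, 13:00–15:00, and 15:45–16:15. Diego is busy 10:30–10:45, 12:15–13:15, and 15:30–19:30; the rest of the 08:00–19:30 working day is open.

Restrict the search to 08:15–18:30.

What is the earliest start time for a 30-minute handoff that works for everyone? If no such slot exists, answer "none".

Diego free within 08:00–19:30: 08:00–10:30, 10:45–12:15, 13:15–15:30.
Vera ∩ Nikolai: 08:00–10:00, 14:30–15:00, 16:00–16:15.
Vera ∩ Nikolai ∩ Diego: 08:00–10:00, 14:30–15:00.
Restricted to 08:15–18:30: 08:15–10:00, 14:30–15:00.
Windows ≥ 30 min: 08:15–10:00, 14:30–15:00.
Earliest such window starts at 08:15.

08:15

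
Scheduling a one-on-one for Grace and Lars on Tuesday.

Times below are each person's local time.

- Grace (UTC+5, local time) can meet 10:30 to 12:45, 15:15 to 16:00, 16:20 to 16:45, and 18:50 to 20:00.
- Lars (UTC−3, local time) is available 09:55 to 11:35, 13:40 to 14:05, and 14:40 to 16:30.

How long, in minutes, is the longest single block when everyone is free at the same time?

Grace → UTC: 05:30–07:45, 10:15–11:00, 11:20–11:45, 13:50–15:00.
Lars → UTC: 12:55–14:35, 16:40–17:05, 17:40–19:30.
Grace ∩ Lars: 13:50–14:35.
Single common window of 45 minutes.

45 minutes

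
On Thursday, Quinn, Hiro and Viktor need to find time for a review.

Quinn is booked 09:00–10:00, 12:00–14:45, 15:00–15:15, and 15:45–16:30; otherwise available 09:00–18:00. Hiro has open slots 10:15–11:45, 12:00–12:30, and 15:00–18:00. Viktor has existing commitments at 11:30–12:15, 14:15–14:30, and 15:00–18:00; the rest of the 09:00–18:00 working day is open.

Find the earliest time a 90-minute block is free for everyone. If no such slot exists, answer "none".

none

Quinn free within 09:00–18:00: 10:00–12:00, 14:45–15:00, 15:15–15:45, 16:30–18:00.
Viktor free within 09:00–18:00: 09:00–11:30, 12:15–14:15, 14:30–15:00.
Quinn ∩ Hiro: 10:15–11:45, 15:15–15:45, 16:30–18:00.
Quinn ∩ Hiro ∩ Viktor: 10:15–11:30.
Windows ≥ 90 min: (none).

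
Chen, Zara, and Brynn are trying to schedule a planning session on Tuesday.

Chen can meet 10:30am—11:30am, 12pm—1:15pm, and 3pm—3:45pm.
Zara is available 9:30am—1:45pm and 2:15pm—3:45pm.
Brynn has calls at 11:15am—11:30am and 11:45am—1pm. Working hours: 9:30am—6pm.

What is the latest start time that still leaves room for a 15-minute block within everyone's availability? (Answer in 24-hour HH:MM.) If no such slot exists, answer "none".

15:30

Brynn free within 09:30–18:00: 09:30–11:15, 11:30–11:45, 13:00–18:00.
Chen ∩ Zara: 10:30–11:30, 12:00–13:15, 15:00–15:45.
Chen ∩ Zara ∩ Brynn: 10:30–11:15, 13:00–13:15, 15:00–15:45.
Windows ≥ 15 min: 10:30–11:15, 13:00–13:15, 15:00–15:45.
Latest start in the last window 15:00–15:45 is 15:45 − 15 min = 15:30.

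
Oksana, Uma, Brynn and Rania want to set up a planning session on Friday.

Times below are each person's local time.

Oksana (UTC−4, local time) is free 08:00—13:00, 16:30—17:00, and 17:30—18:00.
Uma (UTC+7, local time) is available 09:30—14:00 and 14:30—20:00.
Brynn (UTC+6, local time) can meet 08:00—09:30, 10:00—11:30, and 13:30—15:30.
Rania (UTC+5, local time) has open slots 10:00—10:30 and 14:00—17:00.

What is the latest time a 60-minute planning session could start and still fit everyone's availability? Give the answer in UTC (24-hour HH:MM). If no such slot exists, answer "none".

none

Oksana → UTC: 12:00–17:00, 20:30–21:00, 21:30–22:00.
Uma → UTC: 02:30–07:00, 07:30–13:00.
Brynn → UTC: 02:00–03:30, 04:00–05:30, 07:30–09:30.
Rania → UTC: 05:00–05:30, 09:00–12:00.
Oksana ∩ Uma: 12:00–13:00.
Oksana ∩ Uma ∩ Brynn: (none).
Oksana ∩ Uma ∩ Brynn ∩ Rania: (none).
Windows ≥ 60 min: (none).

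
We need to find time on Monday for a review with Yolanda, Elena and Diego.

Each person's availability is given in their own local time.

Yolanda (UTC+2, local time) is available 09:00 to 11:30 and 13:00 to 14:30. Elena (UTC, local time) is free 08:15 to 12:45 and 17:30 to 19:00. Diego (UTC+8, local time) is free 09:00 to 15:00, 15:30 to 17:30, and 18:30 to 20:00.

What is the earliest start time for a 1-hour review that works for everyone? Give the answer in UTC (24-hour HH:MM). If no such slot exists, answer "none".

Yolanda → UTC: 07:00–09:30, 11:00–12:30.
Elena → UTC: 08:15–12:45, 17:30–19:00.
Diego → UTC: 01:00–07:00, 07:30–09:30, 10:30–12:00.
Yolanda ∩ Elena: 08:15–09:30, 11:00–12:30.
Yolanda ∩ Elena ∩ Diego: 08:15–09:30, 11:00–12:00.
Windows ≥ 60 min: 08:15–09:30, 11:00–12:00.
Earliest such window starts at 08:15.

08:15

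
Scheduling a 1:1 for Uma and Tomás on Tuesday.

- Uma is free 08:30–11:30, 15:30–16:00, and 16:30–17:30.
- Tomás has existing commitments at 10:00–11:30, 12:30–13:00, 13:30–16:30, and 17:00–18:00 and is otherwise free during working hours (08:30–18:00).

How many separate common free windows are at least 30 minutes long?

2

Tomás free within 08:30–18:00: 08:30–10:00, 11:30–12:30, 13:00–13:30, 16:30–17:00.
Uma ∩ Tomás: 08:30–10:00, 16:30–17:00.
Windows ≥ 30 min: 08:30–10:00, 16:30–17:00.
That's 2 windows.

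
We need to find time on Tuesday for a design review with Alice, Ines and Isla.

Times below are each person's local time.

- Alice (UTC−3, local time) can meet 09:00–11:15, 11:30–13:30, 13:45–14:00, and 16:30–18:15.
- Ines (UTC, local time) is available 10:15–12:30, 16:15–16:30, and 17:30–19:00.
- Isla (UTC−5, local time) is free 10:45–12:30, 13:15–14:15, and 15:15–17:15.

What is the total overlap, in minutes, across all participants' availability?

15 minutes

Alice → UTC: 12:00–14:15, 14:30–16:30, 16:45–17:00, 19:30–21:15.
Ines → UTC: 10:15–12:30, 16:15–16:30, 17:30–19:00.
Isla → UTC: 15:45–17:30, 18:15–19:15, 20:15–22:15.
Alice ∩ Ines: 12:00–12:30, 16:15–16:30.
Alice ∩ Ines ∩ Isla: 16:15–16:30.
Total common minutes: 15.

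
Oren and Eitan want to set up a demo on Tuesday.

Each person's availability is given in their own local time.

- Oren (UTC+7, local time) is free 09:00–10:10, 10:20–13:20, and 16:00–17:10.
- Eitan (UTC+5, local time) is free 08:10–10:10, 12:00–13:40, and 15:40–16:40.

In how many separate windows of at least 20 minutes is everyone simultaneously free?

1

Oren → UTC: 02:00–03:10, 03:20–06:20, 09:00–10:10.
Eitan → UTC: 03:10–05:10, 07:00–08:40, 10:40–11:40.
Oren ∩ Eitan: 03:20–05:10.
Windows ≥ 20 min: 03:20–05:10.
That's 1 window.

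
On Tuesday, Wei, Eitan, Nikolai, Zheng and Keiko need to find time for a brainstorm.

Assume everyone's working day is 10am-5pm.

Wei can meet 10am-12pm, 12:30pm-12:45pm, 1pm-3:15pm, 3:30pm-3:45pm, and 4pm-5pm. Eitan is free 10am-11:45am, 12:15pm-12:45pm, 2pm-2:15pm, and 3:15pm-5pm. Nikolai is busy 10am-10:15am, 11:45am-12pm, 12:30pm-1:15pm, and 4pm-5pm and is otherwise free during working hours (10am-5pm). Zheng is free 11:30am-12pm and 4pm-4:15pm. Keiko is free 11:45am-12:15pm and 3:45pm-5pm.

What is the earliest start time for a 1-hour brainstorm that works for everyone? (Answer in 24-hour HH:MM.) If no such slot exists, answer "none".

none

Nikolai free within 10:00–17:00: 10:15–11:45, 12:00–12:30, 13:15–16:00.
Wei ∩ Eitan: 10:00–11:45, 12:30–12:45, 14:00–14:15, 15:30–15:45, 16:00–17:00.
Wei ∩ Eitan ∩ Nikolai: 10:15–11:45, 14:00–14:15, 15:30–15:45.
Wei ∩ Eitan ∩ Nikolai ∩ Zheng: 11:30–11:45.
Wei ∩ Eitan ∩ Nikolai ∩ Zheng ∩ Keiko: (none).
Windows ≥ 60 min: (none).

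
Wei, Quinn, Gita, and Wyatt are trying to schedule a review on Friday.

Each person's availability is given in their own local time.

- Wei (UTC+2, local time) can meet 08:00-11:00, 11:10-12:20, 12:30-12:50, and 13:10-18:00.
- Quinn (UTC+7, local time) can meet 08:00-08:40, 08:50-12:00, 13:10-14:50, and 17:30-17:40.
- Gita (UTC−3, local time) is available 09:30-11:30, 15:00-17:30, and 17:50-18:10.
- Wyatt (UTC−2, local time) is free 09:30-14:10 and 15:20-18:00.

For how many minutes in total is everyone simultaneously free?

0 minutes

Wei → UTC: 06:00–09:00, 09:10–10:20, 10:30–10:50, 11:10–16:00.
Quinn → UTC: 01:00–01:40, 01:50–05:00, 06:10–07:50, 10:30–10:40.
Gita → UTC: 12:30–14:30, 18:00–20:30, 20:50–21:10.
Wyatt → UTC: 11:30–16:10, 17:20–20:00.
Wei ∩ Quinn: 06:10–07:50, 10:30–10:40.
Wei ∩ Quinn ∩ Gita: (none).
Wei ∩ Quinn ∩ Gita ∩ Wyatt: (none).
Total common minutes: 0.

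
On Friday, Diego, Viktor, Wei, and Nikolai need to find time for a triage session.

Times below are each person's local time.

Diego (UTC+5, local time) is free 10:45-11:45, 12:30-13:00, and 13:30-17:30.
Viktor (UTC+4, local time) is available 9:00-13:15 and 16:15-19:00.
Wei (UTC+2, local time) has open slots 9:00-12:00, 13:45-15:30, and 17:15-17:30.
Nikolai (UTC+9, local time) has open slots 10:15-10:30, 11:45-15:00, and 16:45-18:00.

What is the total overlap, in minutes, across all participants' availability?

Diego → UTC: 05:45–06:45, 07:30–08:00, 08:30–12:30.
Viktor → UTC: 05:00–09:15, 12:15–15:00.
Wei → UTC: 07:00–10:00, 11:45–13:30, 15:15–15:30.
Nikolai → UTC: 01:15–01:30, 02:45–06:00, 07:45–09:00.
Diego ∩ Viktor: 05:45–06:45, 07:30–08:00, 08:30–09:15, 12:15–12:30.
Diego ∩ Viktor ∩ Wei: 07:30–08:00, 08:30–09:15, 12:15–12:30.
Diego ∩ Viktor ∩ Wei ∩ Nikolai: 07:45–08:00, 08:30–09:00.
Total common minutes: 15 + 30 = 45.

45 minutes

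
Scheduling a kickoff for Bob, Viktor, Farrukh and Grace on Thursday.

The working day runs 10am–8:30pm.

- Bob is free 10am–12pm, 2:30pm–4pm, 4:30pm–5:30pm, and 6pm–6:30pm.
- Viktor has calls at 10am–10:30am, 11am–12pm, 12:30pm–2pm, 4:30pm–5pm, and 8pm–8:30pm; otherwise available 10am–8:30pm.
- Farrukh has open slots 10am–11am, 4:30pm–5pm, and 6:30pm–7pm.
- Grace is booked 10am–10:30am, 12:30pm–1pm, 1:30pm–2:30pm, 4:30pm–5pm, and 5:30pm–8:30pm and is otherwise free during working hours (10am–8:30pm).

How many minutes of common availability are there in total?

30 minutes

Viktor free within 10:00–20:30: 10:30–11:00, 12:00–12:30, 14:00–16:30, 17:00–20:00.
Grace free within 10:00–20:30: 10:30–12:30, 13:00–13:30, 14:30–16:30, 17:00–17:30.
Bob ∩ Viktor: 10:30–11:00, 14:30–16:00, 17:00–17:30, 18:00–18:30.
Bob ∩ Viktor ∩ Farrukh: 10:30–11:00.
Bob ∩ Viktor ∩ Farrukh ∩ Grace: 10:30–11:00.
Total common minutes: 30.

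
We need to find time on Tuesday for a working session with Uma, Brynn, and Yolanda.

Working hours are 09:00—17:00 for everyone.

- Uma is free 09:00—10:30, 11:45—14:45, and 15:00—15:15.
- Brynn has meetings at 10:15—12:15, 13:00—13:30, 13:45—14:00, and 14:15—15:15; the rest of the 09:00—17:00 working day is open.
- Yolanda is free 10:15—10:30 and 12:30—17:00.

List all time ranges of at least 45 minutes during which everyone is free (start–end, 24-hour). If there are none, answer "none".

none

Brynn free within 09:00–17:00: 09:00–10:15, 12:15–13:00, 13:30–13:45, 14:00–14:15, 15:15–17:00.
Uma ∩ Brynn: 09:00–10:15, 12:15–13:00, 13:30–13:45, 14:00–14:15.
Uma ∩ Brynn ∩ Yolanda: 12:30–13:00, 13:30–13:45, 14:00–14:15.
Windows ≥ 45 min: (none).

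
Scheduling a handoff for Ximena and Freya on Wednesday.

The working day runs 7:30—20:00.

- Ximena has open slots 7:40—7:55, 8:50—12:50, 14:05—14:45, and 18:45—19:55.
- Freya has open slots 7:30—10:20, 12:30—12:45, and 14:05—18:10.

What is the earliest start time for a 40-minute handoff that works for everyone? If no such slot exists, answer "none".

Ximena ∩ Freya: 07:40–07:55, 08:50–10:20, 12:30–12:45, 14:05–14:45.
Windows ≥ 40 min: 08:50–10:20, 14:05–14:45.
Earliest such window starts at 08:50.

08:50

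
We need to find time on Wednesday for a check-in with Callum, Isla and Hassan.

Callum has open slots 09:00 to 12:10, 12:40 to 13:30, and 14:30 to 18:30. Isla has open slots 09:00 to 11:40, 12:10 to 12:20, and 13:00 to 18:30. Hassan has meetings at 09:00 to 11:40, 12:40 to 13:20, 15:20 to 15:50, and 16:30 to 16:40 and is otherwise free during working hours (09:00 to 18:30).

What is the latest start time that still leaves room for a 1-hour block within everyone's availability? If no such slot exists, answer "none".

Hassan free within 09:00–18:30: 11:40–12:40, 13:20–15:20, 15:50–16:30, 16:40–18:30.
Callum ∩ Isla: 09:00–11:40, 13:00–13:30, 14:30–18:30.
Callum ∩ Isla ∩ Hassan: 13:20–13:30, 14:30–15:20, 15:50–16:30, 16:40–18:30.
Windows ≥ 60 min: 16:40–18:30.
Latest start in the last window 16:40–18:30 is 18:30 − 60 min = 17:30.

17:30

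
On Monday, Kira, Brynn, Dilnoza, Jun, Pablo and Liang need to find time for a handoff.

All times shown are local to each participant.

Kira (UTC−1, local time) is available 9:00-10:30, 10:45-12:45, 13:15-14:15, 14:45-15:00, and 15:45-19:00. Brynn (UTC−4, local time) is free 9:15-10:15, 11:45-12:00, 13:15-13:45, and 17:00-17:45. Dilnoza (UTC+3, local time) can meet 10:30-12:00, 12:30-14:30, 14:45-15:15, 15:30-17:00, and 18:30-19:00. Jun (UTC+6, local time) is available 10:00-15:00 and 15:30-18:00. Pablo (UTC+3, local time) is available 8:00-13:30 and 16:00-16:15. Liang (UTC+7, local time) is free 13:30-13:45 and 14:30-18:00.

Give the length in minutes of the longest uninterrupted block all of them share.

Kira → UTC: 10:00–11:30, 11:45–13:45, 14:15–15:15, 15:45–16:00, 16:45–20:00.
Brynn → UTC: 13:15–14:15, 15:45–16:00, 17:15–17:45, 21:00–21:45.
Dilnoza → UTC: 07:30–09:00, 09:30–11:30, 11:45–12:15, 12:30–14:00, 15:30–16:00.
Jun → UTC: 04:00–09:00, 09:30–12:00.
Pablo → UTC: 05:00–10:30, 13:00–13:15.
Liang → UTC: 06:30–06:45, 07:30–11:00.
Kira ∩ Brynn: 13:15–13:45, 15:45–16:00, 17:15–17:45.
Kira ∩ Brynn ∩ Dilnoza: 13:15–13:45, 15:45–16:00.
Kira ∩ Brynn ∩ Dilnoza ∩ Jun: (none).
Kira ∩ Brynn ∩ Dilnoza ∩ Jun ∩ Pablo: (none).
Kira ∩ Brynn ∩ Dilnoza ∩ Jun ∩ Pablo ∩ Liang: (none).
No common window.

0 minutes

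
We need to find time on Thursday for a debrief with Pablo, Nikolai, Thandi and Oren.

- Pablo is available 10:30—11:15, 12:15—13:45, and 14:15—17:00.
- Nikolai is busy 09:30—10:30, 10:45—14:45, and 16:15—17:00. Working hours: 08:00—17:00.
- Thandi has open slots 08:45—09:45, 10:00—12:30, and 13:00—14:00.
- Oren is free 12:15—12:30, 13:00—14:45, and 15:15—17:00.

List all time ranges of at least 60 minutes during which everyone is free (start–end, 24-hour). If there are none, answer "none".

Nikolai free within 08:00–17:00: 08:00–09:30, 10:30–10:45, 14:45–16:15.
Pablo ∩ Nikolai: 10:30–10:45, 14:45–16:15.
Pablo ∩ Nikolai ∩ Thandi: 10:30–10:45.
Pablo ∩ Nikolai ∩ Thandi ∩ Oren: (none).
Windows ≥ 60 min: (none).

none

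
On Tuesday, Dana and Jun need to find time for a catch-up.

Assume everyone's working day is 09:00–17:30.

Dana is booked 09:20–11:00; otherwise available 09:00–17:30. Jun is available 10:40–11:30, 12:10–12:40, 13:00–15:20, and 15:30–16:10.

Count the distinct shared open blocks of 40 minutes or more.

Dana free within 09:00–17:30: 09:00–09:20, 11:00–17:30.
Dana ∩ Jun: 11:00–11:30, 12:10–12:40, 13:00–15:20, 15:30–16:10.
Windows ≥ 40 min: 13:00–15:20, 15:30–16:10.
That's 2 windows.

2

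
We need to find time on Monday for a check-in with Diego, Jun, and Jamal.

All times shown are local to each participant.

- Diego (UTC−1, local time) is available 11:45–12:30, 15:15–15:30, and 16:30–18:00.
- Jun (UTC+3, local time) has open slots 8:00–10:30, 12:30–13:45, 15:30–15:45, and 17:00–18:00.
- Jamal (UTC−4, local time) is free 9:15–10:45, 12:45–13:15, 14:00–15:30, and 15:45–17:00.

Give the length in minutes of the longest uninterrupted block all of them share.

0 minutes

Diego → UTC: 12:45–13:30, 16:15–16:30, 17:30–19:00.
Jun → UTC: 05:00–07:30, 09:30–10:45, 12:30–12:45, 14:00–15:00.
Jamal → UTC: 13:15–14:45, 16:45–17:15, 18:00–19:30, 19:45–21:00.
Diego ∩ Jun: (none).
Diego ∩ Jun ∩ Jamal: (none).
No common window.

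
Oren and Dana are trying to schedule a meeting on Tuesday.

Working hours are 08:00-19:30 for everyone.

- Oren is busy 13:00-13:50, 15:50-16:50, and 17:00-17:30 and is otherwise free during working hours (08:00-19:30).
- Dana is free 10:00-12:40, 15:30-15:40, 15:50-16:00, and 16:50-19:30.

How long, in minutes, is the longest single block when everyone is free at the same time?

Oren free within 08:00–19:30: 08:00–13:00, 13:50–15:50, 16:50–17:00, 17:30–19:30.
Oren ∩ Dana: 10:00–12:40, 15:30–15:40, 16:50–17:00, 17:30–19:30.
Common window lengths: 160, 10, 10, 120 min; longest is 160.

160 minutes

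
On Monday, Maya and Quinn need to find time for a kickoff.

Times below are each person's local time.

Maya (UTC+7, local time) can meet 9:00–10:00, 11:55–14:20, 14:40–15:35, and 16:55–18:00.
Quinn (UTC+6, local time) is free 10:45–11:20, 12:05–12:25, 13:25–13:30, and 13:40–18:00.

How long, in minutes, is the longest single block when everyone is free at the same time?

65 minutes

Maya → UTC: 02:00–03:00, 04:55–07:20, 07:40–08:35, 09:55–11:00.
Quinn → UTC: 04:45–05:20, 06:05–06:25, 07:25–07:30, 07:40–12:00.
Maya ∩ Quinn: 04:55–05:20, 06:05–06:25, 07:40–08:35, 09:55–11:00.
Common window lengths: 25, 20, 55, 65 min; longest is 65.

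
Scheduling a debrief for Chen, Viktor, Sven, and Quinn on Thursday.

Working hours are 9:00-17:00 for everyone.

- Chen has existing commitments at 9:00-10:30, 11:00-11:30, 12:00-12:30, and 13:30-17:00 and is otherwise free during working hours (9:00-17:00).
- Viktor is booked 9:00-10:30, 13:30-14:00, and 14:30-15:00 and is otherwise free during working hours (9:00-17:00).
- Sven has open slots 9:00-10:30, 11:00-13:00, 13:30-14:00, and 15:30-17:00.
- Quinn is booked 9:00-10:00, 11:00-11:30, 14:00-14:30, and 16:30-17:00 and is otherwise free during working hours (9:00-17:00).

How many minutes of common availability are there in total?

60 minutes

Chen free within 09:00–17:00: 10:30–11:00, 11:30–12:00, 12:30–13:30.
Viktor free within 09:00–17:00: 10:30–13:30, 14:00–14:30, 15:00–17:00.
Quinn free within 09:00–17:00: 10:00–11:00, 11:30–14:00, 14:30–16:30.
Chen ∩ Viktor: 10:30–11:00, 11:30–12:00, 12:30–13:30.
Chen ∩ Viktor ∩ Sven: 11:30–12:00, 12:30–13:00.
Chen ∩ Viktor ∩ Sven ∩ Quinn: 11:30–12:00, 12:30–13:00.
Total common minutes: 30 + 30 = 60.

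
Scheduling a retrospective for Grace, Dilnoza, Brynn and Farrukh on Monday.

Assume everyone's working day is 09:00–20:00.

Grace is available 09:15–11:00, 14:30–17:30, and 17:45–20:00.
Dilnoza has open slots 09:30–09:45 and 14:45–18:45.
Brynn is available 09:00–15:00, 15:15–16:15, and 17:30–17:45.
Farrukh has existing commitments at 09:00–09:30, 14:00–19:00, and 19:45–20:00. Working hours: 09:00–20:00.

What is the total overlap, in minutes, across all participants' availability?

Farrukh free within 09:00–20:00: 09:30–14:00, 19:00–19:45.
Grace ∩ Dilnoza: 09:30–09:45, 14:45–17:30, 17:45–18:45.
Grace ∩ Dilnoza ∩ Brynn: 09:30–09:45, 14:45–15:00, 15:15–16:15.
Grace ∩ Dilnoza ∩ Brynn ∩ Farrukh: 09:30–09:45.
Total common minutes: 15.

15 minutes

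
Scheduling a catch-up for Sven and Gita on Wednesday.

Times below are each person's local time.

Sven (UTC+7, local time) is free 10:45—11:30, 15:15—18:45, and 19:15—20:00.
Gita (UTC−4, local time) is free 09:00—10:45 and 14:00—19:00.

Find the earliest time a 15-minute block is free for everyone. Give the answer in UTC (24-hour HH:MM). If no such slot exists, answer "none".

none

Sven → UTC: 03:45–04:30, 08:15–11:45, 12:15–13:00.
Gita → UTC: 13:00–14:45, 18:00–23:00.
Sven ∩ Gita: (none).
Windows ≥ 15 min: (none).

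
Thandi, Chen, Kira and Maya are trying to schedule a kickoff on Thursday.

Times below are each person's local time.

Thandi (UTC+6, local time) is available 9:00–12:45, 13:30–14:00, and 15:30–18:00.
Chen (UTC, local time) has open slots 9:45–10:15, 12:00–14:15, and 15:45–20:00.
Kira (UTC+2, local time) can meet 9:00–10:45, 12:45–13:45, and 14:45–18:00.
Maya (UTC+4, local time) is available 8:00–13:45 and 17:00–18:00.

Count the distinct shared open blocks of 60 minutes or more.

0

Thandi → UTC: 03:00–06:45, 07:30–08:00, 09:30–12:00.
Chen → UTC: 09:45–10:15, 12:00–14:15, 15:45–20:00.
Kira → UTC: 07:00–08:45, 10:45–11:45, 12:45–16:00.
Maya → UTC: 04:00–09:45, 13:00–14:00.
Thandi ∩ Chen: 09:45–10:15.
Thandi ∩ Chen ∩ Kira: (none).
Thandi ∩ Chen ∩ Kira ∩ Maya: (none).
Windows ≥ 60 min: (none).
That's 0 windows.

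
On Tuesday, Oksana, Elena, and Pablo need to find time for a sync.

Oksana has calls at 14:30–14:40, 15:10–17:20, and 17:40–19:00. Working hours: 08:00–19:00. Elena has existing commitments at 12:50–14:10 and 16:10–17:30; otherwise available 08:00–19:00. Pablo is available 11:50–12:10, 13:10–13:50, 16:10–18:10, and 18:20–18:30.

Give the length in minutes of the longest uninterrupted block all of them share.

Oksana free within 08:00–19:00: 08:00–14:30, 14:40–15:10, 17:20–17:40.
Elena free within 08:00–19:00: 08:00–12:50, 14:10–16:10, 17:30–19:00.
Oksana ∩ Elena: 08:00–12:50, 14:10–14:30, 14:40–15:10, 17:30–17:40.
Oksana ∩ Elena ∩ Pablo: 11:50–12:10, 17:30–17:40.
Common window lengths: 20, 10 min; longest is 20.

20 minutes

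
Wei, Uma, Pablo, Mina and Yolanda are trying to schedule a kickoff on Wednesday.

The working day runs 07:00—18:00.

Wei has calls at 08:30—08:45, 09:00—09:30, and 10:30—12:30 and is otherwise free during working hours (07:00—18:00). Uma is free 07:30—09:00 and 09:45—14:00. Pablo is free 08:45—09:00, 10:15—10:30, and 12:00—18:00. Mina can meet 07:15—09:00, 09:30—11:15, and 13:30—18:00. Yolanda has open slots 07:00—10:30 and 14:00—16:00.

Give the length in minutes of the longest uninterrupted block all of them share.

Wei free within 07:00–18:00: 07:00–08:30, 08:45–09:00, 09:30–10:30, 12:30–18:00.
Wei ∩ Uma: 07:30–08:30, 08:45–09:00, 09:45–10:30, 12:30–14:00.
Wei ∩ Uma ∩ Pablo: 08:45–09:00, 10:15–10:30, 12:30–14:00.
Wei ∩ Uma ∩ Pablo ∩ Mina: 08:45–09:00, 10:15–10:30, 13:30–14:00.
Wei ∩ Uma ∩ Pablo ∩ Mina ∩ Yolanda: 08:45–09:00, 10:15–10:30.
Common window lengths: 15, 15 min; longest is 15.

15 minutes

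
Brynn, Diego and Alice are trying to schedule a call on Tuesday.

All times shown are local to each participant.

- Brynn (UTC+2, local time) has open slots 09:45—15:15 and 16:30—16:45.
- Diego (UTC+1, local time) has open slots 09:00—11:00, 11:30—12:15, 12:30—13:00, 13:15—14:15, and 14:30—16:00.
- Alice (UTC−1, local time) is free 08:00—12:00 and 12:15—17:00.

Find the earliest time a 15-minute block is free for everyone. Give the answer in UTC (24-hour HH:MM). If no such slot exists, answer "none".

09:00

Brynn → UTC: 07:45–13:15, 14:30–14:45.
Diego → UTC: 08:00–10:00, 10:30–11:15, 11:30–12:00, 12:15–13:15, 13:30–15:00.
Alice → UTC: 09:00–13:00, 13:15–18:00.
Brynn ∩ Diego: 08:00–10:00, 10:30–11:15, 11:30–12:00, 12:15–13:15, 14:30–14:45.
Brynn ∩ Diego ∩ Alice: 09:00–10:00, 10:30–11:15, 11:30–12:00, 12:15–13:00, 14:30–14:45.
Windows ≥ 15 min: 09:00–10:00, 10:30–11:15, 11:30–12:00, 12:15–13:00, 14:30–14:45.
Earliest such window starts at 09:00.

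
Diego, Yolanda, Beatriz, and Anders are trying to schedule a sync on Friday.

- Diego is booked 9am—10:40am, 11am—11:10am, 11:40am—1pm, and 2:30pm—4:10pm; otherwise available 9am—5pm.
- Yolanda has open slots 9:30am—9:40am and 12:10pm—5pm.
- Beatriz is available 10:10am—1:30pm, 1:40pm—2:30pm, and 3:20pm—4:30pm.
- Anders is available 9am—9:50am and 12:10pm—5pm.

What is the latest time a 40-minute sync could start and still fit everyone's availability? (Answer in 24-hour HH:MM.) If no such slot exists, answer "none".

13:50

Diego free within 09:00–17:00: 10:40–11:00, 11:10–11:40, 13:00–14:30, 16:10–17:00.
Diego ∩ Yolanda: 13:00–14:30, 16:10–17:00.
Diego ∩ Yolanda ∩ Beatriz: 13:00–13:30, 13:40–14:30, 16:10–16:30.
Diego ∩ Yolanda ∩ Beatriz ∩ Anders: 13:00–13:30, 13:40–14:30, 16:10–16:30.
Windows ≥ 40 min: 13:40–14:30.
Latest start in the last window 13:40–14:30 is 14:30 − 40 min = 13:50.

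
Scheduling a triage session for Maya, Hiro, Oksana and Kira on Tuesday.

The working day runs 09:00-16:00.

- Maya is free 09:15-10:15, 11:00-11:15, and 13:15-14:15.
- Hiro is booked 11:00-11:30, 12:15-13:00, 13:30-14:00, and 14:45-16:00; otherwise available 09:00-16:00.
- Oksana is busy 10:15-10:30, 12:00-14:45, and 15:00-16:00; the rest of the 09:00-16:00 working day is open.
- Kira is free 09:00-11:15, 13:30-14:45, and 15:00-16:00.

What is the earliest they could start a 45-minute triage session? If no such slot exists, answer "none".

Hiro free within 09:00–16:00: 09:00–11:00, 11:30–12:15, 13:00–13:30, 14:00–14:45.
Oksana free within 09:00–16:00: 09:00–10:15, 10:30–12:00, 14:45–15:00.
Maya ∩ Hiro: 09:15–10:15, 13:15–13:30, 14:00–14:15.
Maya ∩ Hiro ∩ Oksana: 09:15–10:15.
Maya ∩ Hiro ∩ Oksana ∩ Kira: 09:15–10:15.
Windows ≥ 45 min: 09:15–10:15.
Earliest such window starts at 09:15.

09:15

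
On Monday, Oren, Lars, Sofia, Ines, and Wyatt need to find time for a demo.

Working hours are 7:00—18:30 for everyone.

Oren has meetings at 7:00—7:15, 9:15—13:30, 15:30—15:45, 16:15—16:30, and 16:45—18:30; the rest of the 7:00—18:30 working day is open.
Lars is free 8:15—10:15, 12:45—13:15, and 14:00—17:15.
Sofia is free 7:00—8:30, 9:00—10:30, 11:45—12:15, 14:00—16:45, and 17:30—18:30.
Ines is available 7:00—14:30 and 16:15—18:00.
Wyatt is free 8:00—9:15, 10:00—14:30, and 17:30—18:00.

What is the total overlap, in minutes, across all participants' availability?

Oren free within 07:00–18:30: 07:15–09:15, 13:30–15:30, 15:45–16:15, 16:30–16:45.
Oren ∩ Lars: 08:15–09:15, 14:00–15:30, 15:45–16:15, 16:30–16:45.
Oren ∩ Lars ∩ Sofia: 08:15–08:30, 09:00–09:15, 14:00–15:30, 15:45–16:15, 16:30–16:45.
Oren ∩ Lars ∩ Sofia ∩ Ines: 08:15–08:30, 09:00–09:15, 14:00–14:30, 16:30–16:45.
Oren ∩ Lars ∩ Sofia ∩ Ines ∩ Wyatt: 08:15–08:30, 09:00–09:15, 14:00–14:30.
Total common minutes: 15 + 15 + 30 = 60.

60 minutes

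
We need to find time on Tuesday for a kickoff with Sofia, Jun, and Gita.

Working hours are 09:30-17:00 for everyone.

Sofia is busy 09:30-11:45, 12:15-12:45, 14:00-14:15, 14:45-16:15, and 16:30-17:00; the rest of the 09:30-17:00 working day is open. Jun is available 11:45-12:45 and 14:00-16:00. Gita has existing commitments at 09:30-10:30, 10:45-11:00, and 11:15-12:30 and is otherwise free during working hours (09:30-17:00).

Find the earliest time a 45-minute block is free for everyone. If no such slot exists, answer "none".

Sofia free within 09:30–17:00: 11:45–12:15, 12:45–14:00, 14:15–14:45, 16:15–16:30.
Gita free within 09:30–17:00: 10:30–10:45, 11:00–11:15, 12:30–17:00.
Sofia ∩ Jun: 11:45–12:15, 14:15–14:45.
Sofia ∩ Jun ∩ Gita: 14:15–14:45.
Windows ≥ 45 min: (none).

none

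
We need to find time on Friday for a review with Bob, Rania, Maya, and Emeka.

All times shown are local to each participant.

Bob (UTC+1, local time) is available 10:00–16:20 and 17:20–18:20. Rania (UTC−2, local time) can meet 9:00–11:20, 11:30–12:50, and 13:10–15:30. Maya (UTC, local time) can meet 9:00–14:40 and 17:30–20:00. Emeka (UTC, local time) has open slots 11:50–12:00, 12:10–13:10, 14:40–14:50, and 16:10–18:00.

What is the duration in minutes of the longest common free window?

60 minutes

Bob → UTC: 09:00–15:20, 16:20–17:20.
Rania → UTC: 11:00–13:20, 13:30–14:50, 15:10–17:30.
Maya → UTC: 09:00–14:40, 17:30–20:00.
Emeka → UTC: 11:50–12:00, 12:10–13:10, 14:40–14:50, 16:10–18:00.
Bob ∩ Rania: 11:00–13:20, 13:30–14:50, 15:10–15:20, 16:20–17:20.
Bob ∩ Rania ∩ Maya: 11:00–13:20, 13:30–14:40.
Bob ∩ Rania ∩ Maya ∩ Emeka: 11:50–12:00, 12:10–13:10.
Common window lengths: 10, 60 min; longest is 60.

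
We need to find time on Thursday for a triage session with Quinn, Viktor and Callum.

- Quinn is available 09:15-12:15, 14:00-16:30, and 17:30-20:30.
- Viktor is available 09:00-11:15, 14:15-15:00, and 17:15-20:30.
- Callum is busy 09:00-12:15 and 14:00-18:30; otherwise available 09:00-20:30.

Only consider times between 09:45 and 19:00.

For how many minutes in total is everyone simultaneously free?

30 minutes

Callum free within 09:00–20:30: 12:15–14:00, 18:30–20:30.
Quinn ∩ Viktor: 09:15–11:15, 14:15–15:00, 17:30–20:30.
Quinn ∩ Viktor ∩ Callum: 18:30–20:30.
Restricted to 09:45–19:00: 18:30–19:00.
Total common minutes: 30.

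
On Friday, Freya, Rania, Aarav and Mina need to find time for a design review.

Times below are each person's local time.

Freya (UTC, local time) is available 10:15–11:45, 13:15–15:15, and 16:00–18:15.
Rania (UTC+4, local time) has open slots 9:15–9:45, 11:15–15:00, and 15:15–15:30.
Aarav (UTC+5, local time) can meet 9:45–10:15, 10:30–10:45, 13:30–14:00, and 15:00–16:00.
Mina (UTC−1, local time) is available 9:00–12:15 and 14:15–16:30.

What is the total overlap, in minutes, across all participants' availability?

Freya → UTC: 10:15–11:45, 13:15–15:15, 16:00–18:15.
Rania → UTC: 05:15–05:45, 07:15–11:00, 11:15–11:30.
Aarav → UTC: 04:45–05:15, 05:30–05:45, 08:30–09:00, 10:00–11:00.
Mina → UTC: 10:00–13:15, 15:15–17:30.
Freya ∩ Rania: 10:15–11:00, 11:15–11:30.
Freya ∩ Rania ∩ Aarav: 10:15–11:00.
Freya ∩ Rania ∩ Aarav ∩ Mina: 10:15–11:00.
Total common minutes: 45.

45 minutes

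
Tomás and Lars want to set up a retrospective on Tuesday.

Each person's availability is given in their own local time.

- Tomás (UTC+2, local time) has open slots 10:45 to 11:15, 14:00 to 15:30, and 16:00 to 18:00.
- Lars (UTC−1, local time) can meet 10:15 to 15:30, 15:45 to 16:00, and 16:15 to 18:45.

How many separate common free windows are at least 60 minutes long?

Tomás → UTC: 08:45–09:15, 12:00–13:30, 14:00–16:00.
Lars → UTC: 11:15–16:30, 16:45–17:00, 17:15–19:45.
Tomás ∩ Lars: 12:00–13:30, 14:00–16:00.
Windows ≥ 60 min: 12:00–13:30, 14:00–16:00.
That's 2 windows.

2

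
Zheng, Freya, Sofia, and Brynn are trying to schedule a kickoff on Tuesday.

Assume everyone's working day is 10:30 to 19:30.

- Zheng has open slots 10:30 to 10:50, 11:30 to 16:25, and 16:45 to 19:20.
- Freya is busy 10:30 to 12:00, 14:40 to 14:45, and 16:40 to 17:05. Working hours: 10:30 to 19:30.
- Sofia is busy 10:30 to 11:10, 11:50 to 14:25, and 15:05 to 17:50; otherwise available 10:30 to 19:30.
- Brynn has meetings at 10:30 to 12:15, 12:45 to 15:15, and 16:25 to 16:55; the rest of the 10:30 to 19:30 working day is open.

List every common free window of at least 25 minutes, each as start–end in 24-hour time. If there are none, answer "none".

17:50–19:20

Freya free within 10:30–19:30: 12:00–14:40, 14:45–16:40, 17:05–19:30.
Sofia free within 10:30–19:30: 11:10–11:50, 14:25–15:05, 17:50–19:30.
Brynn free within 10:30–19:30: 12:15–12:45, 15:15–16:25, 16:55–19:30.
Zheng ∩ Freya: 12:00–14:40, 14:45–16:25, 17:05–19:20.
Zheng ∩ Freya ∩ Sofia: 14:25–14:40, 14:45–15:05, 17:50–19:20.
Zheng ∩ Freya ∩ Sofia ∩ Brynn: 17:50–19:20.
Windows ≥ 25 min: 17:50–19:20.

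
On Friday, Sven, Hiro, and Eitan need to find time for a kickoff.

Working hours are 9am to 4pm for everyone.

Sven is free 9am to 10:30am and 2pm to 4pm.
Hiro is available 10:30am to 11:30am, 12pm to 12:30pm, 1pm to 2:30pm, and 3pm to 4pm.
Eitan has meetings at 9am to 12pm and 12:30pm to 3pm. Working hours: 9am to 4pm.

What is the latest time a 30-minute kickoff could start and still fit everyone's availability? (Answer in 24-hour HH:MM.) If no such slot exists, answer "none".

Eitan free within 09:00–16:00: 12:00–12:30, 15:00–16:00.
Sven ∩ Hiro: 14:00–14:30, 15:00–16:00.
Sven ∩ Hiro ∩ Eitan: 15:00–16:00.
Windows ≥ 30 min: 15:00–16:00.
Latest start in the last window 15:00–16:00 is 16:00 − 30 min = 15:30.

15:30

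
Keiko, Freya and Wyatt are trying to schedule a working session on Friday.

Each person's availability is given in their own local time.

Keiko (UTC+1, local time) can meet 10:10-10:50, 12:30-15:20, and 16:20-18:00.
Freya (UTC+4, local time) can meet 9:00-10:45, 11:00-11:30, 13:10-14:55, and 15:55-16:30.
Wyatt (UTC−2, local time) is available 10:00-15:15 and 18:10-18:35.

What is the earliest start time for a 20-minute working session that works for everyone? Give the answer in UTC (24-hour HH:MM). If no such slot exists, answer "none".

12:00

Keiko → UTC: 09:10–09:50, 11:30–14:20, 15:20–17:00.
Freya → UTC: 05:00–06:45, 07:00–07:30, 09:10–10:55, 11:55–12:30.
Wyatt → UTC: 12:00–17:15, 20:10–20:35.
Keiko ∩ Freya: 09:10–09:50, 11:55–12:30.
Keiko ∩ Freya ∩ Wyatt: 12:00–12:30.
Windows ≥ 20 min: 12:00–12:30.
Earliest such window starts at 12:00.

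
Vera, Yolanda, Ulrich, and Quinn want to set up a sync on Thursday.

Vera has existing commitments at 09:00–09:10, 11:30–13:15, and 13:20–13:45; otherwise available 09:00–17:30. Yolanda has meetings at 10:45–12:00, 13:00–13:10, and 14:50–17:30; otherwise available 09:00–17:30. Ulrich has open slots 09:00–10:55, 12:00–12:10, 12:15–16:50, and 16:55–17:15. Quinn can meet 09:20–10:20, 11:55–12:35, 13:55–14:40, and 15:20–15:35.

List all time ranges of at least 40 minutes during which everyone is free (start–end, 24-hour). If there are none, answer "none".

09:20–10:20, 13:55–14:40

Vera free within 09:00–17:30: 09:10–11:30, 13:15–13:20, 13:45–17:30.
Yolanda free within 09:00–17:30: 09:00–10:45, 12:00–13:00, 13:10–14:50.
Vera ∩ Yolanda: 09:10–10:45, 13:15–13:20, 13:45–14:50.
Vera ∩ Yolanda ∩ Ulrich: 09:10–10:45, 13:15–13:20, 13:45–14:50.
Vera ∩ Yolanda ∩ Ulrich ∩ Quinn: 09:20–10:20, 13:55–14:40.
Windows ≥ 40 min: 09:20–10:20, 13:55–14:40.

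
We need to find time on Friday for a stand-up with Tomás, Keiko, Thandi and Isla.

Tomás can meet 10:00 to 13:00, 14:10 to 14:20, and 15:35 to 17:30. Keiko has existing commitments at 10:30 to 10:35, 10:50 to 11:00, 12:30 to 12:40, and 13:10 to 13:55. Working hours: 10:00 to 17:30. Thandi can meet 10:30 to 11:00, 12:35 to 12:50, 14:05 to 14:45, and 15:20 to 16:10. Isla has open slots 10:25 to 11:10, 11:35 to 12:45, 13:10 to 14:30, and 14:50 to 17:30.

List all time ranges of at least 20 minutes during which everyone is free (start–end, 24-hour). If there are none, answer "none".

15:35–16:10

Keiko free within 10:00–17:30: 10:00–10:30, 10:35–10:50, 11:00–12:30, 12:40–13:10, 13:55–17:30.
Tomás ∩ Keiko: 10:00–10:30, 10:35–10:50, 11:00–12:30, 12:40–13:00, 14:10–14:20, 15:35–17:30.
Tomás ∩ Keiko ∩ Thandi: 10:35–10:50, 12:40–12:50, 14:10–14:20, 15:35–16:10.
Tomás ∩ Keiko ∩ Thandi ∩ Isla: 10:35–10:50, 12:40–12:45, 14:10–14:20, 15:35–16:10.
Windows ≥ 20 min: 15:35–16:10.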